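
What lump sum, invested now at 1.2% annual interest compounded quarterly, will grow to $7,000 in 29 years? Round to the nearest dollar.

$4,945

Periodic rate = 1.2%/4 = 0.003; 116 periods.
P = 7,000/(1 + 0.003)^116 ≈ 7,000/1.415494644 ≈ 4,945.2677.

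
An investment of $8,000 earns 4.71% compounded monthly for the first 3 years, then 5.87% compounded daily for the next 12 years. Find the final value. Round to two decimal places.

After 3 years at 4.71%: 8,000 × 1.1514516172 ≈ 9,211.6129.
Then 12 years at 5.87%: 9,211.6129 × 2.0225181917 ≈ 18,630.6547.

$18,630.65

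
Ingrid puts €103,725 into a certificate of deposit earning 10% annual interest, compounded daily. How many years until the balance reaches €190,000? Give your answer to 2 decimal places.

6.05 years

(1 + 0.000273973)^(365t) = 190,000/103,725 = 1.8318.
365t·ln(1 + 0.000273973) = ln(1.8318); 365t = 0.60528/0.000273935 ≈ 2209.5779.
t ≈ 6.0536 years.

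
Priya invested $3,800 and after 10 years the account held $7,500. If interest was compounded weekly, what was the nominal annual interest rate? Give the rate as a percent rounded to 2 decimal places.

6.80%

The 520-period growth factor is 7,500/3,800 = 1.97368.
r/52 = 1.97368^(1/520) − 1 ≈ 0.00130836, so r ≈ 52·0.00130836 = 6.80347%.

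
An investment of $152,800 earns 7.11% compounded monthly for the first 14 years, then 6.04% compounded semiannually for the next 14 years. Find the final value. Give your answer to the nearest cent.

$948,304.29

After 14 years at 7.11%: 152,800 × 2.69787040804 ≈ 412,234.5983.
Then 14 years at 6.04%: 412,234.5983 × 2.30039955677 ≈ 948,304.2873.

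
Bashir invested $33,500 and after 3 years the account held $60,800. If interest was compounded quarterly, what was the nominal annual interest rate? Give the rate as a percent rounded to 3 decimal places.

20.370%

The 12-period growth factor is 60,800/33,500 = 1.81493.
r/4 = 1.81493^(1/12) − 1 ≈ 0.0509246, so r ≈ 4·0.0509246 = 20.36985%.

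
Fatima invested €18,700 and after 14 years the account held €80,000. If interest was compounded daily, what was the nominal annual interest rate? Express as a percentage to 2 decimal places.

(1 + r/365)^5110 = 80,000/18,700 = 4.27807.
1 + r/365 = 4.27807^(1/5110) ≈ 1.000284, so r/365 ≈ 0.000284483.
r ≈ 365·0.000284483 = 10.38364%.

10.38%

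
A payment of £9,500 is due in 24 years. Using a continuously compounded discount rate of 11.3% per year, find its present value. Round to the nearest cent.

P = A·e^(−rt) = 9,500·e^(−2.712).
e^(−2.712) ≈ 0.06640386609, so P ≈ 630.8367.

£630.84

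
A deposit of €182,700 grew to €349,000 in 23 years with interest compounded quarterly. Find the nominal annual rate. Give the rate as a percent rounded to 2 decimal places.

2.82%

(1 + r/4)^92 = 349,000/182,700 = 1.91024.
1 + r/4 = 1.91024^(1/92) ≈ 1.00706, so r/4 ≈ 0.00705987.
r ≈ 4·0.00705987 = 2.82395%.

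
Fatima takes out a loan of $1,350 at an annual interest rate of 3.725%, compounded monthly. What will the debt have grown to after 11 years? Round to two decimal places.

Growth factor = (1 + 0.03725/12)^132 ≈ 1.505485364.
A ≈ 1,350 × 1.505485364 ≈ 2,032.4052.

$2,032.41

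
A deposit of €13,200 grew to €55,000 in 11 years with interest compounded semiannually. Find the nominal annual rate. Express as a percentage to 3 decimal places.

13.404%

(1 + r/2)^22 = 55,000/13,200 = 4.16667.
1 + r/2 = 4.16667^(1/22) ≈ 1.067019, so r/2 ≈ 0.0670192.
r ≈ 2·0.0670192 = 13.40383%.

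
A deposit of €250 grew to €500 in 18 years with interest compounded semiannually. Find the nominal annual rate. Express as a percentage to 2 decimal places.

3.89%

(1 + r/2)^36 = 500/250 = 2.
1 + r/2 = 2^(1/36) ≈ 1.019441, so r/2 ≈ 0.0194406.
r ≈ 2·0.0194406 = 3.88813%.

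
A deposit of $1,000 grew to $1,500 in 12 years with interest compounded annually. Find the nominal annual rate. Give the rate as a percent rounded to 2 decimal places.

(1 + r)^12 = 1,500/1,000 = 1.5.
1 + r = 1.5^(1/12) ≈ 1.034366, so r ≈ 0.0343661.
r ≈ 3.43661%.

3.44%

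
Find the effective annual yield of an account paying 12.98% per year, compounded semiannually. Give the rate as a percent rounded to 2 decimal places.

13.40%

EAR = (1 + 12.98%/2)^2 − 1 = (1 + 0.0649)^2 − 1.
(1 + 0.0649)^2 ≈ 1.134012, so EAR ≈ 13.40120%.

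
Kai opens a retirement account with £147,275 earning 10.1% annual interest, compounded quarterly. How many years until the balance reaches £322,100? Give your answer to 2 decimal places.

7.85 years

(1 + 0.02525)^(4t) = 322,100/147,275 = 2.1871.
4t·ln(1 + 0.02525) = ln(2.1871); 4t = 0.78256/0.0249365 ≈ 31.3821.
t ≈ 7.8455 years.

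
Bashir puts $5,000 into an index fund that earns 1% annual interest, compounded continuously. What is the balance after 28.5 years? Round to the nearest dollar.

A = P·e^(rt) = 5,000·e^(0.01·28.5) = 5,000·e^0.285.
e^0.285 ≈ 1.329762028, so A ≈ 6,648.8101.

$6,649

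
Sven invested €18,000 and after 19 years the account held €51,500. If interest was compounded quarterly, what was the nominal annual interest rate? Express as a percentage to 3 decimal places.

5.571%

The 76-period growth factor is 51,500/18,000 = 2.86111.
r/4 = 2.86111^(1/76) − 1 ≈ 0.0139278, so r ≈ 4·0.0139278 = 5.57112%.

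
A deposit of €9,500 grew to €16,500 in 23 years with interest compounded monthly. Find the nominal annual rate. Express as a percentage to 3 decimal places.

2.403%

The 276-period growth factor is 16,500/9,500 = 1.73684.
r/12 = 1.73684^(1/276) − 1 ≈ 0.00200225, so r ≈ 12·0.00200225 = 2.40270%.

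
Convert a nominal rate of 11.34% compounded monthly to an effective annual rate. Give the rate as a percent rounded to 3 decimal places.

11.948%

EAR = (1 + 11.34%/12)^12 − 1 = (1 + 0.00945)^12 − 1.
(1 + 0.00945)^12 ≈ 1.119484, so EAR ≈ 11.94836%.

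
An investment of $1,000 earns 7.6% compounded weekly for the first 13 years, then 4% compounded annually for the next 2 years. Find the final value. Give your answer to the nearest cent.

$2,902.93

After 13 years at 7.6%: 1,000 × 2.683920779 ≈ 2,683.9208.
Then 2 years at 4%: 2,683.9208 × 1.0816 ≈ 2,902.9287.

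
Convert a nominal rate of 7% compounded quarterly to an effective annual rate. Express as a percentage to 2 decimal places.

7.19%

One year is 4 periods at 0.0175 each: (1 + 0.0175)^4 ≈ 1.071859.
EAR = 1.071859 − 1 ≈ 7.18590%.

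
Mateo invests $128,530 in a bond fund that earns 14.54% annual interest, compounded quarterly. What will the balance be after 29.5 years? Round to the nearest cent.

Periodic rate = 14.54%/4 = 0.03635; periods = 4·29.5 = 118.
A = 128,530·(1 + 0.03635)^118 ≈ 128,530·67.57114921922 ≈ 8,684,919.8091.

$8,684,919.81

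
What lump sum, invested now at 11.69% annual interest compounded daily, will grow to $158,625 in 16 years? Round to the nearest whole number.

$24,445

Periodic rate = 11.69%/365 = 0.000320274; 5840 periods.
P = 158,625/(1 + 0.1169/365)^5840 ≈ 158,625/6.48894878952 ≈ 24,445.4079.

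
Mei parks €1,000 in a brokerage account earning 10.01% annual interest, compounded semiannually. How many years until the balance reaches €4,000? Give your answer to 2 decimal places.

14.19 years

We need (1 + 0.05005)^(2t) = 4, so 2t = ln 4 / ln 1.05005 ≈ 28.3857.
t ≈ 28.3857/2 = 14.1928 years.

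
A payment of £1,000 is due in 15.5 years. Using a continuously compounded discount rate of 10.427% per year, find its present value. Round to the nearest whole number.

P = A·e^(−rt) = 1,000·e^(−1.616185).
e^(−1.616185) ≈ 0.198655125, so P ≈ 198.6551.

£199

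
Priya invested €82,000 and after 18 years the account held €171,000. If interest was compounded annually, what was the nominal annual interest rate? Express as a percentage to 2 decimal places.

The 18-period growth factor is 171,000/82,000 = 2.08537.
r = 2.08537^(1/18) − 1 ≈ 0.0416753, i.e. 4.16753%.

4.17%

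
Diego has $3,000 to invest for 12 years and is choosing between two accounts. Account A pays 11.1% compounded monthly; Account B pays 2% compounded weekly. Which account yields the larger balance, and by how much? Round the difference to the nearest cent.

Account A growth factor: (1 + 0.00925)^144 ≈ 3.7654870978; balance ≈ 11,296.4613.
Account B growth factor: (1 + 0.02/52)^624 ≈ 1.271190494; balance ≈ 3,813.5715.
Account A is larger by 7,482.8898.

Account A, by $7,482.89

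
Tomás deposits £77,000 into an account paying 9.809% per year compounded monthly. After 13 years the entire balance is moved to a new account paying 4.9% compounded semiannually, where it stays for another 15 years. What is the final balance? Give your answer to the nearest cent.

£566,758.10

After 13 years at 9.809%: 77,000 × 3.56080449819 ≈ 274,181.9464.
Then 15 years at 4.9%: 274,181.9464 × 2.06708760174 ≈ 566,758.1019.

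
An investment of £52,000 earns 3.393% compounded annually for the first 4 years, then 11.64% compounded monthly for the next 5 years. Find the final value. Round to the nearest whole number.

£106,050

After 4 years at 3.393%: 52,000 × 1.14278504172 ≈ 59,424.8222.
Then 5 years at 11.64%: 59,424.8222 × 1.7846020009 ≈ 106,049.6565.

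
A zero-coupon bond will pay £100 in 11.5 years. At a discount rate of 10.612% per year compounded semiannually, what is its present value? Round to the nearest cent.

Growth factor = (1 + 0.05306)^23 ≈ 3.2841401.
P = 100/3.2841401 ≈ 30.4494.

£30.45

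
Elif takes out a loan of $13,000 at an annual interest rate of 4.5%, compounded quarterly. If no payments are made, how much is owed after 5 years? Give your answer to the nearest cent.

$16,259.76

Periodic rate = 4.5%/4 = 0.01125; periods = 4·5 = 20.
A = 13,000·(1 + 0.01125)^20 ≈ 13,000·1.2507505208 ≈ 16,259.7568.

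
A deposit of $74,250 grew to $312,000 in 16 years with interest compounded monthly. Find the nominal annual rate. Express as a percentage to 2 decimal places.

The 192-period growth factor is 312,000/74,250 = 4.20202.
r/12 = 4.20202^(1/192) − 1 ≈ 0.00750493, so r ≈ 12·0.00750493 = 9.00591%.

9.01%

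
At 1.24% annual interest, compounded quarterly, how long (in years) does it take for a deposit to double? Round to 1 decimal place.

56.0 years

(1 + 0.0031)^(4t) = 2.
4t = ln 2 / ln(1 + 0.0031) ≈ 0.69315/0.0030952 ≈ 223.9423.
t ≈ 55.9856.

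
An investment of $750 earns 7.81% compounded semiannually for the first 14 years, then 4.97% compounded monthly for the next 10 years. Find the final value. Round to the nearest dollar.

$3,600

Phase 1: 750·(1 + 0.03905)^28 ≈ 2,192.2081.
Phase 2: 2,192.2081·(1 + 0.0497/12)^120 ≈ 3,599.8166.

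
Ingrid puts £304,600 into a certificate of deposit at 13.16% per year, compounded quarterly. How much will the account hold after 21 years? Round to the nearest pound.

Growth factor = (1 + 0.0329)^84 ≈ 15.16684692765.
A ≈ 304,600 × 15.16684692765 ≈ 4,619,821.5742.

£4,619,822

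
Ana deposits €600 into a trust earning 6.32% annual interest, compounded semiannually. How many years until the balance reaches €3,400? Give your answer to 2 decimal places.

27.88 years

(1 + 0.0316)^(2t) = 3,400/600 = 5.6667.
2t·ln(1 + 0.0316) = ln(5.6667); 2t = 1.7346/0.031111 ≈ 55.7552.
t ≈ 27.8776 years.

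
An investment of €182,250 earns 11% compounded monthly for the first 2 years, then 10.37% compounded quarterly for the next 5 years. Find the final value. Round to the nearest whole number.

€378,520

Phase 1: 182,250·(1 + 0.11/12)^24 ≈ 226,869.9980.
Phase 2: 226,869.9980·(1 + 0.025925)^20 ≈ 378,520.4312.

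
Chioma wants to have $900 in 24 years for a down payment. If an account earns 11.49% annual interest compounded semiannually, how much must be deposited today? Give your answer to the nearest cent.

Periodic rate = 11.49%/2 = 0.05745; 48 periods.
P = 900/(1 + 0.05745)^48 ≈ 900/14.6040192 ≈ 61.6269.

$61.63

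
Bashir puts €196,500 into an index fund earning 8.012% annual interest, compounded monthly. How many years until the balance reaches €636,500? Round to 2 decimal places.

14.72 years

We need (1 + 0.00667667)^(12t) = 3.2392, so 12t = ln 3.2392 / ln 1.006677 ≈ 176.6213.
t ≈ 176.6213/12 = 14.7184 years.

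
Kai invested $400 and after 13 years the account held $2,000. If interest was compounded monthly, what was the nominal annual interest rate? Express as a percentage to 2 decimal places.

(1 + r/12)^156 = 2,000/400 = 5.
1 + r/12 = 5^(1/156) ≈ 1.01037, so r/12 ≈ 0.0103703.
r ≈ 12·0.0103703 = 12.44438%.

12.44%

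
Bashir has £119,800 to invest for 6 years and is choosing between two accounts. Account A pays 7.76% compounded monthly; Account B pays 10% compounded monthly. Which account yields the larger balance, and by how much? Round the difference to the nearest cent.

Account A growth factor: (1 + 0.0776/12)^72 ≈ 1.59058364118; balance ≈ 190,551.9202.
Account B growth factor: (1 + 0.1/12)^72 ≈ 1.81759428023; balance ≈ 217,747.7948.
Account B is larger by 27,195.8746.

Account B, by £27,195.87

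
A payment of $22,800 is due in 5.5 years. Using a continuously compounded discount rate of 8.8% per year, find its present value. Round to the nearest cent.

P = A·e^(−rt) = 22,800·e^(−0.484).
e^(−0.484) ≈ 0.61631320191, so P ≈ 14,051.9410.

$14,051.94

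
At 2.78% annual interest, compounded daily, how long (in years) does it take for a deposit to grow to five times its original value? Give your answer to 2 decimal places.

57.90 years

(1 + 0.0000761644)^(365t) = 5.
365t = ln 5 / ln(1 + 0.0000761644) ≈ 1.6094/7.61615e-05 ≈ 21131.9140.
t ≈ 57.8957.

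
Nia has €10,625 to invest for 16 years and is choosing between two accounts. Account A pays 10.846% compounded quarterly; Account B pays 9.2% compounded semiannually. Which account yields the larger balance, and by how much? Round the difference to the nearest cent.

Account A, by €14,070.83

Account A growth factor: (1 + 0.027115)^64 ≈ 5.5414138941; balance ≈ 58,877.5226.
Account B growth factor: (1 + 0.046)^32 ≈ 4.2171000529; balance ≈ 44,806.6881.
Account A is larger by 14,070.8346.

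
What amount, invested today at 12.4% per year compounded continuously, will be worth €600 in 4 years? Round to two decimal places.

€365.38

P = A·e^(−rt) = 600·e^(−0.496).
e^(−0.496) ≈ 0.608961641, so P ≈ 365.3770.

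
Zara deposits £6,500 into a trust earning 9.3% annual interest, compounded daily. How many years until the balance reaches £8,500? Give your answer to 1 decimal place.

We need (1 + 0.000254795)^(365t) = 1.3077, so 365t = ln 1.3077 / ln 1.000255 ≈ 1052.9982.
t ≈ 1052.9982/365 = 2.8849 years.

2.9 years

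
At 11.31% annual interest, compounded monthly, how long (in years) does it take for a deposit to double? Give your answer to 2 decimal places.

(1 + 0.009425)^(12t) = 2.
12t = ln 2 / ln(1 + 0.009425) ≈ 0.69315/0.00938086 ≈ 73.8895.
t ≈ 6.1575.

6.16 years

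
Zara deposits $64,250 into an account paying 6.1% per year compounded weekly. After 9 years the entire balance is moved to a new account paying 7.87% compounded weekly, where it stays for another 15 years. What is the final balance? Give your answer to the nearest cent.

$361,791.31

Phase 1: 64,250·(1 + 0.061/52)^468 ≈ 111,214.4107.
Phase 2: 111,214.4107·(1 + 0.0787/52)^780 ≈ 361,791.3069.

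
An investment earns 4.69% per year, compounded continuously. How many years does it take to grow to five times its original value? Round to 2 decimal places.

e^(0.0469t) = 5, so 0.0469t = ln 5 ≈ 1.6094.
t ≈ 1.6094/0.0469 ≈ 34.3164.

34.32 years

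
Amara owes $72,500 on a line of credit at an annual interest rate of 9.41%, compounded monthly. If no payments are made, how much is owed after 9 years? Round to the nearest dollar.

$168,542

Growth factor = (1 + 0.0941/12)^108 ≈ 2.32471326351.
A ≈ 72,500 × 2.32471326351 ≈ 168,541.7116.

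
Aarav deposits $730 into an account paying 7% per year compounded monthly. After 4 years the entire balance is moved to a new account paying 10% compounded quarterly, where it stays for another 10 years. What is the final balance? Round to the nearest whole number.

Phase 1: 730·(1 + 0.07/12)^48 ≈ 965.0993.
Phase 2: 965.0993·(1 + 0.025)^40 ≈ 2,591.3533.

$2,591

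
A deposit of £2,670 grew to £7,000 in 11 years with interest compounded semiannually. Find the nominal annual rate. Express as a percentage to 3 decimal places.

(1 + r/2)^22 = 7,000/2,670 = 2.62172.
1 + r/2 = 2.62172^(1/22) ≈ 1.044784, so r/2 ≈ 0.0447844.
r ≈ 2·0.0447844 = 8.95688%.

8.957%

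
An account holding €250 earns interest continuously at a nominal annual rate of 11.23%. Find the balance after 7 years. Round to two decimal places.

€548.70

A = P·e^(rt) = 250·e^(0.1123·7) = 250·e^0.7861.
e^0.7861 ≈ 2.19481992, so A ≈ 548.7050.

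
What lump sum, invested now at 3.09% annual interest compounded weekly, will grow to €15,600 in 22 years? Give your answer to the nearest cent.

Growth factor = (1 + 0.0309/52)^1144 ≈ 1.973084592.
P = 15,600/1.973084592 ≈ 7,906.4020.

€7,906.40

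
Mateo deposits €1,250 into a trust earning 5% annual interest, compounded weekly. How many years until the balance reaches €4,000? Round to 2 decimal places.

We need (1 + 0.000961538)^(52t) = 3.2, so 52t = ln 3.2 / ln 1.000962 ≈ 1210.2583.
t ≈ 1210.2583/52 = 23.2742 years.

23.27 years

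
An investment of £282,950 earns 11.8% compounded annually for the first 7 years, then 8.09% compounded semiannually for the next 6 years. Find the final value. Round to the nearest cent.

Phase 1: 282,950·(1 + 0.118)^7 ≈ 617,735.1630.
Phase 2: 617,735.1630·(1 + 0.04045)^12 ≈ 994,161.4015.

£994,161.40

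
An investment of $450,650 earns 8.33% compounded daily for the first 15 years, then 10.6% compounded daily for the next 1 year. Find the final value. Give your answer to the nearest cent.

$1,747,660.02

Phase 1: 450,650·(1 + 0.0833/365)^5475 ≈ 1,571,912.6838.
Phase 2: 1,571,912.6838·(1 + 0.106/365)^365 ≈ 1,747,660.0152.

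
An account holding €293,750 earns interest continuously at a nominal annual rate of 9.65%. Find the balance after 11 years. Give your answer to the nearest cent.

€849,144.24

A = P·e^(rt) = 293,750·e^(0.0965·11) = 293,750·e^1.0615.
e^1.0615 ≈ 2.89070379454, so A ≈ 849,144.2396.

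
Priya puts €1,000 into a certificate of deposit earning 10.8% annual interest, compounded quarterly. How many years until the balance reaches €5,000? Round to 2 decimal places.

We need (1 + 0.027)^(4t) = 5, so 4t = ln 5 / ln 1.027 ≈ 60.4100.
t ≈ 60.4100/4 = 15.1025 years.

15.10 years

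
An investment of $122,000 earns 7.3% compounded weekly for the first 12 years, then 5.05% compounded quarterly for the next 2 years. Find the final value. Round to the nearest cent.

$323,686.19

After 12 years at 7.3%: 122,000 × 2.39980069522 ≈ 292,775.6848.
Then 2 years at 5.05%: 292,775.6848 × 1.10557742312 ≈ 323,686.1872.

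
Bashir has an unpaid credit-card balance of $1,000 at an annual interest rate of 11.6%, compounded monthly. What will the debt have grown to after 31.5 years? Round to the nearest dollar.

Periodic rate = 11.6%/12 = 0.00966667; periods = 12·31.5 = 378.
A = 1,000·(1 + 0.116/12)^378 ≈ 1,000·37.956926228 ≈ 37,956.9262.

$37,957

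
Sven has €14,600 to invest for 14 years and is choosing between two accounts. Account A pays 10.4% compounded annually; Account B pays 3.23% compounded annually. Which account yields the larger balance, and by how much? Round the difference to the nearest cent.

Account A, by €35,549.44

A: (1 + 0.104)^14 ≈ 3.9954622113, so 14,600 × 3.9954622113 ≈ 58,333.7483.
B: (1 + 0.0323)^14 ≈ 1.5605690258, so 14,600 × 1.5605690258 ≈ 22,784.3078.
Difference ≈ 35,549.4405 in favor of A.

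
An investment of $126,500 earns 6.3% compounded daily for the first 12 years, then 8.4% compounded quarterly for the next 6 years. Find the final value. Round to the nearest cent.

$443,615.42

Phase 1: 126,500·(1 + 0.063/365)^4380 ≈ 269,394.5603.
Phase 2: 269,394.5603·(1 + 0.021)^24 ≈ 443,615.4184.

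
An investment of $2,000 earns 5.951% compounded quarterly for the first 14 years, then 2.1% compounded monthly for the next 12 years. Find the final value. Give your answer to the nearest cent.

$5,882.20

Phase 1: 2,000·(1 + 0.0148775)^56 ≈ 4,572.9131.
Phase 2: 4,572.9131·(1 + 0.00175)^144 ≈ 5,882.1963.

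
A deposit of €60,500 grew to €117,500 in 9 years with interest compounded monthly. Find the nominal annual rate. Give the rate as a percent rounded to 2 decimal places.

7.40%

The 108-period growth factor is 117,500/60,500 = 1.94215.
r/12 = 1.94215^(1/108) − 1 ≈ 0.00616518, so r ≈ 12·0.00616518 = 7.39821%.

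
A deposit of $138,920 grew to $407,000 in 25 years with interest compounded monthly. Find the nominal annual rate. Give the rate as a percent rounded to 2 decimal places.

4.31%

The 300-period growth factor is 407,000/138,920 = 2.92974.
r/12 = 2.92974^(1/300) − 1 ≈ 0.00358948, so r ≈ 12·0.00358948 = 4.30737%.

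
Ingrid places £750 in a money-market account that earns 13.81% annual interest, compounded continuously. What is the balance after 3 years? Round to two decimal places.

A = P·e^(rt) = 750·e^(0.1381·3) = 750·e^0.4143.
e^0.4143 ≈ 1.513311052, so A ≈ 1,134.9833.

£1,134.98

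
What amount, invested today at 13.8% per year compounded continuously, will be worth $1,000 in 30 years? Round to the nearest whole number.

P = A·e^(−rt) = 1,000·e^(−4.14).
e^(−4.14) ≈ 0.0159228515, so P ≈ 15.9229.

$16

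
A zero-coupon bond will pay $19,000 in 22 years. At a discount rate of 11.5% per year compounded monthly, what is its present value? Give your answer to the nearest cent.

Periodic rate = 11.5%/12 = 0.00958333; 264 periods.
P = 19,000/(1 + 0.115/12)^264 ≈ 19,000/12.403193538 ≈ 1,531.8635.

$1,531.86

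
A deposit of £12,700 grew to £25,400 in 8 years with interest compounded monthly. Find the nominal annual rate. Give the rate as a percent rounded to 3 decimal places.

(1 + r/12)^96 = 25,400/12,700 = 2.
1 + r/12 = 2^(1/96) ≈ 1.007246, so r/12 ≈ 0.00724641.
r ≈ 12·0.00724641 = 8.69569%.

8.696%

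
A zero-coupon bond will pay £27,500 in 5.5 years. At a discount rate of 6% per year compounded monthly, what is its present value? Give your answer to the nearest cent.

Periodic rate = 6%/12 = 0.005; 66 periods.
P = 27,500/(1 + 0.005)^66 ≈ 27,500/1.3898248607 ≈ 19,786.6658.

£19,786.67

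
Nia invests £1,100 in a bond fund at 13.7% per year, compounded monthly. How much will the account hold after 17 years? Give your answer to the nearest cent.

Growth factor = (1 + 0.137/12)^204 ≈ 10.133083052.
A ≈ 1,100 × 10.133083052 ≈ 11,146.3914.

£11,146.39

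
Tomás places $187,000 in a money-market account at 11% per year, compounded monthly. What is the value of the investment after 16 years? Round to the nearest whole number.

$1,078,246

Periodic rate = 11%/12 = 0.00916667; periods = 12·16 = 192.
A = 187,000·(1 + 0.11/12)^192 ≈ 187,000·5.766021299458 ≈ 1,078,245.9830.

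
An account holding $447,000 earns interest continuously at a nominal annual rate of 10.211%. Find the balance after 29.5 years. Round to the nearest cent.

$9,088,849.35

A = P·e^(rt) = 447,000·e^(0.10211·29.5) = 447,000·e^3.012245.
e^3.012245 ≈ 20.33299630085, so A ≈ 9,088,849.3465.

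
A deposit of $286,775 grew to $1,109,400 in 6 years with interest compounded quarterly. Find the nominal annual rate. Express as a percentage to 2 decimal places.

23.20%

(1 + r/4)^24 = 1,109,400/286,775 = 3.86854.
1 + r/4 = 3.86854^(1/24) ≈ 1.057989, so r/4 ≈ 0.0579889.
r ≈ 4·0.0579889 = 23.19557%.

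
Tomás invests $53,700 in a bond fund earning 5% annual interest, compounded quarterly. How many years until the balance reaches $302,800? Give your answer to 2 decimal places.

(1 + 0.0125)^(4t) = 302,800/53,700 = 5.6387.
4t·ln(1 + 0.0125) = ln(5.6387); 4t = 1.7297/0.0124225 ≈ 139.2358.
t ≈ 34.8090 years.

34.81 years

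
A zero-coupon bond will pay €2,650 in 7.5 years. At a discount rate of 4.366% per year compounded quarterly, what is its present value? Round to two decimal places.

€1,913.40

Growth factor = (1 + 0.010915)^30 ≈ 1.384966345.
P = 2,650/1.384966345 ≈ 1,913.4039.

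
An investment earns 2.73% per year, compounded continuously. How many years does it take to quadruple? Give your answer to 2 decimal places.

50.78 years

e^(0.0273t) = 4, so 0.0273t = ln 4 ≈ 1.3863.
t ≈ 1.3863/0.0273 ≈ 50.7800.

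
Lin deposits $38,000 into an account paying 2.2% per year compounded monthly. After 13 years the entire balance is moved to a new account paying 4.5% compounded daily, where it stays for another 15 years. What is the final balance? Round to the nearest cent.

$99,313.62

Phase 1: 38,000·(1 + 0.022/12)^156 ≈ 50,568.2704.
Phase 2: 50,568.2704·(1 + 0.045/365)^5475 ≈ 99,313.6185.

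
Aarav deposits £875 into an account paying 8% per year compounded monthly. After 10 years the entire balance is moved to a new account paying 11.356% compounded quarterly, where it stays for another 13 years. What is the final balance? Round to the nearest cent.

Phase 1: 875·(1 + 0.08/12)^120 ≈ 1,942.1852.
Phase 2: 1,942.1852·(1 + 0.02839)^52 ≈ 8,327.1920.

£8,327.19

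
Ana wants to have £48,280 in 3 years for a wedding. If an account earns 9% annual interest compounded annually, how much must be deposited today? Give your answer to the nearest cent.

Growth factor = (1 + 0.09)^3 ≈ 1.295029.
P = 48,280/1.295029 ≈ 37,281.0184.

£37,281.02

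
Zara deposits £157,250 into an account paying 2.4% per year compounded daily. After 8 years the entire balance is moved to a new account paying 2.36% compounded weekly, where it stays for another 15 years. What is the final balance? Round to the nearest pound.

£271,442

After 8 years at 2.4%: 157,250 × 1.21166286886 ≈ 190,533.9861.
Then 15 years at 2.36%: 190,533.9861 × 1.42464077401 ≈ 271,442.4855.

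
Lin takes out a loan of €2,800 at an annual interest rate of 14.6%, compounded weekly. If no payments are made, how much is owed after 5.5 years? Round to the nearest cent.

Periodic rate = 14.6%/52 = 0.00280769; periods = 52·5.5 = 286.
A = 2,800·(1 + 0.146/52)^286 ≈ 2,800·2.229717325 ≈ 6,243.2085.

€6,243.21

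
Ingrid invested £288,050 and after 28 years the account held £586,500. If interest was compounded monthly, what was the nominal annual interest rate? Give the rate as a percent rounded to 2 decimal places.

2.54%

The 336-period growth factor is 586,500/288,050 = 2.0361.
r/12 = 2.0361^(1/336) − 1 ≈ 0.00211843, so r ≈ 12·0.00211843 = 2.54211%.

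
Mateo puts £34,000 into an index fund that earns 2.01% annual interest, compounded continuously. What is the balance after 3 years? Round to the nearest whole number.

A = P·e^(rt) = 34,000·e^(0.0201·3) = 34,000·e^0.0603.
e^0.0603 ≈ 1.0621551453, so A ≈ 36,113.2749.

£36,113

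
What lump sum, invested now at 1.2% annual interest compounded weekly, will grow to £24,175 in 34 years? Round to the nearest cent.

Growth factor = (1 + 0.012/52)^1768 ≈ 1.5037363791.
P = 24,175/1.5037363791 ≈ 16,076.6211.

£16,076.62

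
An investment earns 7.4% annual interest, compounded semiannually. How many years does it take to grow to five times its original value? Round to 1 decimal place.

22.1 years

(1 + 0.037)^(2t) = 5.
2t = ln 5 / ln(1 + 0.037) ≈ 1.6094/0.0363319 ≈ 44.2982.
t ≈ 22.1491.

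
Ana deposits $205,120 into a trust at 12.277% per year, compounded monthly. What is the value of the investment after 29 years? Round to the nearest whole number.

$7,085,714

Periodic rate = 12.277%/12 = 0.0102308; periods = 12·29 = 348.
A = 205,120·(1 + 0.12277/12)^348 ≈ 205,120·34.54423591017 ≈ 7,085,713.6699.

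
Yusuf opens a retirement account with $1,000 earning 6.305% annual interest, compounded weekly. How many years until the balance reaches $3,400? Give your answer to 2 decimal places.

We need (1 + 0.0012125)^(52t) = 3.4, so 52t = ln 3.4 / ln 1.001213 ≈ 1009.9111.
t ≈ 1009.9111/52 = 19.4214 years.

19.42 years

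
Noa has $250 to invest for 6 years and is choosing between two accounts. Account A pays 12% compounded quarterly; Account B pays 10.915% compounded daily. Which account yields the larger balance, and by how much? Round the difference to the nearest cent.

Account A, by $27.01

Account A growth factor: (1 + 0.03)^24 ≈ 2.03279411; balance ≈ 508.1985.
Account B growth factor: (1 + 0.10915/365)^2190 ≈ 1.92476157; balance ≈ 481.1904.
Account A is larger by 27.0081.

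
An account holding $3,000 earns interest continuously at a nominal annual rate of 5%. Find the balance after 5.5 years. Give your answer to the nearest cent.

$3,949.59

A = P·e^(rt) = 3,000·e^(0.05·5.5) = 3,000·e^0.275.
e^0.275 ≈ 1.316530675, so A ≈ 3,949.5920.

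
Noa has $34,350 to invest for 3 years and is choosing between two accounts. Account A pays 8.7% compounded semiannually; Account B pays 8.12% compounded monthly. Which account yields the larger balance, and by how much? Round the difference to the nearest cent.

Account A, by $559.81

A: (1 + 0.0435)^6 ≈ 1.291084658, so 34,350 × 1.291084658 ≈ 44,348.7580.
B: (1 + 0.0812/12)^36 ≈ 1.274787527, so 34,350 × 1.274787527 ≈ 43,788.9516.
Difference ≈ 559.8065 in favor of A.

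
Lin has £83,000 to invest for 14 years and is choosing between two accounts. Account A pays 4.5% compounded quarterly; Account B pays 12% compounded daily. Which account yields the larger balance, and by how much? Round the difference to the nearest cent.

Account B, by £289,923.72

A: (1 + 0.01125)^56 ≈ 1.87101788419, so 83,000 × 1.87101788419 ≈ 155,294.4844.
B: (1 + 0.12/365)^5110 ≈ 5.36407472486, so 83,000 × 5.36407472486 ≈ 445,218.2022.
Difference ≈ 289,923.7178 in favor of B.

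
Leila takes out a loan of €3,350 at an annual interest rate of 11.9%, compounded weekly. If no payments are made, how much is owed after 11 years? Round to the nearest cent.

Periodic rate = 11.9%/52 = 0.00228846; periods = 52·11 = 572.
A = 3,350·(1 + 0.119/52)^572 ≈ 3,350·3.6969364238 ≈ 12,384.7370.

€12,384.74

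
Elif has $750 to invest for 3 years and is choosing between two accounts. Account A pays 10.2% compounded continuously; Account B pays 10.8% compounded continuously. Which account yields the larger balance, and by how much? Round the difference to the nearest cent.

Account B, by $18.50

A: e^(0.102·3) = e^0.306 ≈ 1.357982307, so 750 × 1.357982307 ≈ 1,018.4867.
B: e^(0.108·3) = e^0.324 ≈ 1.382647307, so 750 × 1.382647307 ≈ 1,036.9855.
Difference ≈ 18.4988 in favor of B.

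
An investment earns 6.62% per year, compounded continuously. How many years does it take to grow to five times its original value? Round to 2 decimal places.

24.31 years

e^(0.0662t) = 5, so 0.0662t = ln 5 ≈ 1.6094.
t ≈ 1.6094/0.0662 ≈ 24.3118.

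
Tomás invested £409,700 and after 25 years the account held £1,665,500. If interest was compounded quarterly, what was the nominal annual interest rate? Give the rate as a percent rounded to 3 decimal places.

5.649%

(1 + r/4)^100 = 1,665,500/409,700 = 4.06517.
1 + r/4 = 4.06517^(1/100) ≈ 1.014123, so r/4 ≈ 0.0141234.
r ≈ 4·0.0141234 = 5.64934%.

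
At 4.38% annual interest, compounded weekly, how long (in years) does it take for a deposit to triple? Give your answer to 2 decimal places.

25.09 years

(1 + 0.000842308)^(52t) = 3.
52t = ln 3 / ln(1 + 0.000842308) ≈ 1.0986/0.000841953 ≈ 1304.8378.
t ≈ 25.0930.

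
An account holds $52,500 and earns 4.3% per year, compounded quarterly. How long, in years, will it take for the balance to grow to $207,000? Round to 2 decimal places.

(1 + 0.01075)^(4t) = 207,000/52,500 = 3.9429.
4t·ln(1 + 0.01075) = ln(3.9429); 4t = 1.3719/0.0106926 ≈ 128.3039.
t ≈ 32.0760 years.

32.08 years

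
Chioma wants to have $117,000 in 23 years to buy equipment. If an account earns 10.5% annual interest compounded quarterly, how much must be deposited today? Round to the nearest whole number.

$10,787

Periodic rate = 10.5%/4 = 0.02625; 92 periods.
P = 117,000/(1 + 0.02625)^92 ≈ 117,000/10.8465507278 ≈ 10,786.8393.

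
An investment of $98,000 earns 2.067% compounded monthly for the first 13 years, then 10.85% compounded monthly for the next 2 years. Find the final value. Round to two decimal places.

Phase 1: 98,000·(1 + 0.0017225)^156 ≈ 128,181.3833.
Phase 2: 128,181.3833·(1 + 0.1085/12)^24 ≈ 159,090.1735.

$159,090.17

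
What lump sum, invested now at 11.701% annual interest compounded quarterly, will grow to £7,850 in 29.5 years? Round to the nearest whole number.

Growth factor = (1 + 0.0292525)^118 ≈ 30.03224546.
P = 7,850/30.03224546 ≈ 261.3857.

£261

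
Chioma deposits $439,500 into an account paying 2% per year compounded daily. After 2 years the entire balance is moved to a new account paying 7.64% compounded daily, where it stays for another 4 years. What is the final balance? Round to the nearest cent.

Phase 1: 439,500·(1 + 0.02/365)^730 ≈ 457,435.8340.
Phase 2: 457,435.8340·(1 + 0.0764/365)^1460 ≈ 620,921.4860.

$620,921.49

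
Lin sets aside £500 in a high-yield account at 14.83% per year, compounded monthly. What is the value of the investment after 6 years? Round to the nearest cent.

Growth factor = (1 + 0.1483/12)^72 ≈ 2.421401878.
A ≈ 500 × 2.421401878 ≈ 1,210.7009.

£1,210.70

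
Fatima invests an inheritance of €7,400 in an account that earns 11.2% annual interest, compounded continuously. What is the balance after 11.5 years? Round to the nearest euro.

€26,829

A = P·e^(rt) = 7,400·e^(0.112·11.5) = 7,400·e^1.288.
e^1.288 ≈ 3.6255282434, so A ≈ 26,828.9090.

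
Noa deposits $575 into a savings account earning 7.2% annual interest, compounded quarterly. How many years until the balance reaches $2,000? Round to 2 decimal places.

(1 + 0.018)^(4t) = 2,000/575 = 3.4783.
4t·ln(1 + 0.018) = ln(3.4783); 4t = 1.2465/0.0178399 ≈ 69.8732.
t ≈ 17.4683 years.

17.47 years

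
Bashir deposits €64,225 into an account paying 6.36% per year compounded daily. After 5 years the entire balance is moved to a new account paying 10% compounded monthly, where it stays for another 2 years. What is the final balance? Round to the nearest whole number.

After 5 years at 6.36%: 64,225 × 1.3743381888 ≈ 88,266.8702.
Then 2 years at 10%: 88,266.8702 × 1.22039096138 ≈ 107,720.0906.

€107,720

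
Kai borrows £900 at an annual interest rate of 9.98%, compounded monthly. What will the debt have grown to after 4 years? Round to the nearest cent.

£1,339.36

Growth factor = (1 + 0.0998/12)^48 ≈ 1.488172921.
A ≈ 900 × 1.488172921 ≈ 1,339.3556.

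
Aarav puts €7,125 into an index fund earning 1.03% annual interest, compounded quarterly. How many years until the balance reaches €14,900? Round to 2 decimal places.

(1 + 0.002575)^(4t) = 14,900/7,125 = 2.0912.
4t·ln(1 + 0.002575) = ln(2.0912); 4t = 0.73775/0.00257169 ≈ 286.8741.
t ≈ 71.7185 years.

71.72 years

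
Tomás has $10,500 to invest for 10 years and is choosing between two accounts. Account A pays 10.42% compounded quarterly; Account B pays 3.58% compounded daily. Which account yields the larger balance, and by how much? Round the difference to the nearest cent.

Account A growth factor: (1 + 0.02605)^40 ≈ 2.797312515; balance ≈ 29,371.7814.
Account B growth factor: (1 + 0.0358/365)^3650 ≈ 1.4304405081; balance ≈ 15,019.6253.
Account A is larger by 14,352.1561.

Account A, by $14,352.16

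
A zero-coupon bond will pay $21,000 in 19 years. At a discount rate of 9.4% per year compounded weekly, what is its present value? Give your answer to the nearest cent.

Growth factor = (1 + 0.094/52)^988 ≈ 5.9559318561.
P = 21,000/5.9559318561 ≈ 3,525.8966.

$3,525.90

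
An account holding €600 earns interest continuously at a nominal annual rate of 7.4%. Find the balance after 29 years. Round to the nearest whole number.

€5,130

A = P·e^(rt) = 600·e^(0.074·29) = 600·e^2.146.
e^2.146 ≈ 8.550587551, so A ≈ 5,130.3525.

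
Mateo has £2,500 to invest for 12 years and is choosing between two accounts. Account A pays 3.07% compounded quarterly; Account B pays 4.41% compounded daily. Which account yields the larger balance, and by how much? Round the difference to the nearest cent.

Account A growth factor: (1 + 0.007675)^48 ≈ 1.443388475; balance ≈ 3,608.4712.
Account B growth factor: (1 + 0.0441/365)^4380 ≈ 1.697519441; balance ≈ 4,243.7986.
Account B is larger by 635.3274.

Account B, by £635.33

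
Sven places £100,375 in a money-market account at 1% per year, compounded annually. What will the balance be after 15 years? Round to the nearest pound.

Annual rate = 1% = 0.01; years = 15.
A = 100,375·(1 + 0.01)^15 ≈ 100,375·1.16096895537 ≈ 116,532.2589.

£116,532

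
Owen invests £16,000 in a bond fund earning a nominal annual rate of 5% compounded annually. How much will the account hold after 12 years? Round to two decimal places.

£28,733.70

Growth factor = (1 + 0.05)^12 ≈ 1.795856326.
A ≈ 16,000 × 1.795856326 ≈ 28,733.7012.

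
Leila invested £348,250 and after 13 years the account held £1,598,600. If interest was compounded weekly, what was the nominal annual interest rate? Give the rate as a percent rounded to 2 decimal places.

11.74%

The 676-period growth factor is 1,598,600/348,250 = 4.59038.
r/52 = 4.59038^(1/676) − 1 ≈ 0.00225693, so r ≈ 52·0.00225693 = 11.73602%.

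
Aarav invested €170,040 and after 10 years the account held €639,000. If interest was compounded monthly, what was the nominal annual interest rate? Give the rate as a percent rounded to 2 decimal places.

The 120-period growth factor is 639,000/170,040 = 3.75794.
r/12 = 3.75794^(1/120) − 1 ≈ 0.0110933, so r ≈ 12·0.0110933 = 13.31200%.

13.31%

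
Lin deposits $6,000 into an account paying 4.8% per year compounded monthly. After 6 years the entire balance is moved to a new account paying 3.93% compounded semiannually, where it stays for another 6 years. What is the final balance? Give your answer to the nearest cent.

$10,101.64

Phase 1: 6,000·(1 + 0.004)^72 ≈ 7,997.9479.
Phase 2: 7,997.9479·(1 + 0.01965)^12 ≈ 10,101.6439.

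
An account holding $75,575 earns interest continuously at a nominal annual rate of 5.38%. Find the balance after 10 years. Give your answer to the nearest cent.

$129,428.10

A = P·e^(rt) = 75,575·e^(0.0538·10) = 75,575·e^0.538.
e^0.538 ≈ 1.71257827819, so A ≈ 129,428.1034.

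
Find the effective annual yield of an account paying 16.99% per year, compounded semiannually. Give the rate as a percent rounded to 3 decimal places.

17.712%

EAR = (1 + 16.99%/2)^2 − 1 = (1 + 0.08495)^2 − 1.
(1 + 0.08495)^2 ≈ 1.177117, so EAR ≈ 17.71165%.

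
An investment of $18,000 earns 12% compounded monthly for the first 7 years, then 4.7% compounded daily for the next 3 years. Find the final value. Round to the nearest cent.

Phase 1: 18,000·(1 + 0.01)^84 ≈ 41,521.0094.
Phase 2: 41,521.0094·(1 + 0.047/365)^1095 ≈ 47,807.8797.

$47,807.88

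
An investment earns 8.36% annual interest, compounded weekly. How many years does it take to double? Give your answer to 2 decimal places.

(1 + 0.00160769)^(52t) = 2.
52t = ln 2 / ln(1 + 0.00160769) ≈ 0.69315/0.0016064 ≈ 431.4907.
t ≈ 8.2979.

8.30 years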